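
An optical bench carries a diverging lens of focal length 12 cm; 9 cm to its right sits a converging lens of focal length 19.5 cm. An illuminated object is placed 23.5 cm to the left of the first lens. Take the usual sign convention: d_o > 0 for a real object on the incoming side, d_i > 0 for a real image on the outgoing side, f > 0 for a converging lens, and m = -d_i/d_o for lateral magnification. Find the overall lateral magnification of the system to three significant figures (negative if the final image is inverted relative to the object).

Lens 1: 1/d_i1 = 1/f_1 - 1/d_o1 = 1/(-12) - 1/23.5 = -0.12589 cm^-1, so d_i1 = -7.944 cm.
m_1 = -(-7.944)/23.5 = 0.3380.
The intermediate image is virtual, 7.944 cm to the left of lens 1, so d_o2 = L - d_i1 = 9 - (-7.944) = 16.944 cm.
Lens 2: 1/d_i2 = 1/f_2 - 1/d_o2 = 1/19.5 - 1/(16.944) = -0.00774 cm^-1, so d_i2 = -129.248 cm.
m_2 = -(-129.248)/(16.944) = 7.6281.
Total m = m_1 x m_2 = (0.3380)(7.6281) = 2.5785.

2.58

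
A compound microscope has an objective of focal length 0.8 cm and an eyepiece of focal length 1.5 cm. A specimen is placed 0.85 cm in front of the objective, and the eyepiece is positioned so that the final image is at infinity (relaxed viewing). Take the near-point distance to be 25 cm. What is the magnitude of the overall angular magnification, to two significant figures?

270

Objective: 1/d_i = 1/f_obj - 1/d_o = 1/0.8 - 1/0.85 = 0.07353 cm^-1, so d_i = 13.600 cm.
m_obj = -d_i/d_o = -13.600/0.85 = -16.000.
Eyepiece angular magnification (image at infinity): M_eye = D/f_e = 25/1.5 = 16.667.
Overall M = m_obj x M_eye = (-16.000)(16.667) = -266.67.
|M| = 266.67.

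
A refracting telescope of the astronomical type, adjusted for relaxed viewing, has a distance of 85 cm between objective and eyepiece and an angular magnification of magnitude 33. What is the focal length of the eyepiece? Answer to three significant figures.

2.50 cm

In normal adjustment the tube length equals f_obj + f_eye and |M| = f_obj/f_eye.
So f_obj = 33 f_eye and 33 f_eye + f_eye = 85 cm, giving f_eye = 85/34 = 2.500 cm and f_obj = 82.500 cm.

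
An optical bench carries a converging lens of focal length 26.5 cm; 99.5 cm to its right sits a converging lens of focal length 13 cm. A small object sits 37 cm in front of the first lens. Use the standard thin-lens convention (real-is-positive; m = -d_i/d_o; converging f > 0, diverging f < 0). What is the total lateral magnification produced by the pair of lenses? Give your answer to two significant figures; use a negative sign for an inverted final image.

First lens: d_i1 = 1/(1/26.5 - 1/37) = 93.381 cm.
m_1 = -(93.381)/37 = -2.5238.
That image sits 6.119 cm in front of the second lens, so d_o2 = 6.119 cm.
Second lens: d_i2 = 1/(1/13 - 1/(6.119)) = -11.561 cm.
m_2 = -(-11.561)/(6.119) = 1.8893.
The system's lateral magnification is m_1 m_2 = (-2.5238)(1.8893) = -4.7682.

-4.8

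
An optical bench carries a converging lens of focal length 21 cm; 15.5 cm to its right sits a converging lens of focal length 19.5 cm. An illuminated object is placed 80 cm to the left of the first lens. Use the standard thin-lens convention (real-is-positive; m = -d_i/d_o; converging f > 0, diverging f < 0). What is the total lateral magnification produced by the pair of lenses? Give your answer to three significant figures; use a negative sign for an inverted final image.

Lens 1: 1/d_i1 = 1/f_1 - 1/d_o1 = 1/21 - 1/80 = 0.03512 cm^-1, so d_i1 = 28.475 cm.
m_1 = -(28.475)/80 = -0.3559.
This image would form 28.475 cm past lens 1, i.e. 12.975 cm beyond lens 2, so it is a virtual object for lens 2: d_o2 = 15.5 - 28.475 = -12.975 cm.
Lens 2: 1/d_i2 = 1/f_2 - 1/d_o2 = 1/19.5 - 1/(-12.975) = 0.12836 cm^-1, so d_i2 = 7.791 cm.
m_2 = -(7.791)/(-12.975) = 0.6005.
Overall magnification: m = m_1 m_2 = -0.2137.

-0.214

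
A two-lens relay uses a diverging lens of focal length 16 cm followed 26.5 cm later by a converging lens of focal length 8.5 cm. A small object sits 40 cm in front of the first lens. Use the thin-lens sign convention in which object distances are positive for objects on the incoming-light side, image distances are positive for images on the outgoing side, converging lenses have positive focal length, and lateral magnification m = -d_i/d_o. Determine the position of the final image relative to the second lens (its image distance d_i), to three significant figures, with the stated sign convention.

Applying the thin-lens equation to the first lens, 1/(-16) = 1/40 + 1/d_i1, which gives d_i1 = -11.429 cm.
With d_i1 < 0 the first image is virtual and lies on the object side; the object distance for lens 2 is d_o2 = 26.5 - (-11.429) = 37.929 cm.
Applying the thin-lens equation again with f_2 = 8.5 cm and d_o2 = 37.929 cm gives d_i2 = 10.955 cm.

11.0 cm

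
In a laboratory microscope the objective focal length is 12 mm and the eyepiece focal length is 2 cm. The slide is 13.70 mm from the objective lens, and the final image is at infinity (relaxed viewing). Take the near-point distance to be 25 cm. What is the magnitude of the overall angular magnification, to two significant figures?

Convert to cm: f_obj = 12 mm = 1.2 cm; d_o = 13.70 mm = 1.37 cm.
Objective: 1/d_i = 1/f_obj - 1/d_o = 1/1.2 - 1/1.37 = 0.10341 cm^-1, so d_i = 9.671 cm.
m_obj = -d_i/d_o = -9.671/1.37 = -7.059.
Eyepiece angular magnification (image at infinity): M_eye = D/f_e = 25/2 = 12.500.
Overall M = m_obj x M_eye = (-7.059)(12.500) = -88.24.
|M| = 88.24.

88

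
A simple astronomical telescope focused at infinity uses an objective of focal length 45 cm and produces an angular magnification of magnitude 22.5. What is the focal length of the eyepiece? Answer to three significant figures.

2.00 cm

|M| = f_obj/f_eye, so f_eye = f_obj/|M| = 45/22.5 = 2.000 cm.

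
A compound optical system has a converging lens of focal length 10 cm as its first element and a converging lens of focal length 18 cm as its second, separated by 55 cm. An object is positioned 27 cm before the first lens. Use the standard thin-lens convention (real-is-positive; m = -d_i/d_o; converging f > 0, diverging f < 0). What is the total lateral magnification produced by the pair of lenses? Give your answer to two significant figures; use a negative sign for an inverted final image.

First lens: d_i1 = 1/(1/10 - 1/27) = 15.882 cm.
m_1 = -(15.882)/27 = -0.5882.
That image sits 39.118 cm in front of the second lens, so d_o2 = 39.118 cm.
Second lens: d_i2 = 1/(1/18 - 1/(39.118)) = 33.343 cm.
m_2 = -(33.343)/(39.118) = -0.8524.
The system's lateral magnification is m_1 m_2 = (-0.5882)(-0.8524) = 0.5014.

0.50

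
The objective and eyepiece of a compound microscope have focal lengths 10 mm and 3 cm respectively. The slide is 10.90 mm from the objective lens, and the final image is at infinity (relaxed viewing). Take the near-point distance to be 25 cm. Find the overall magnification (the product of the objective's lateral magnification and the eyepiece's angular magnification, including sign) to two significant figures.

Convert to cm: f_obj = 10 mm = 1 cm; d_o = 10.90 mm = 1.09 cm.
Objective: 1/d_i = 1/f_obj - 1/d_o = 1/1 - 1/1.09 = 0.08257 cm^-1, so d_i = 12.111 cm.
m_obj = -d_i/d_o = -12.111/1.09 = -11.111.
Eyepiece angular magnification (image at infinity): M_eye = D/f_e = 25/3 = 8.333.
Overall M = m_obj x M_eye = (-11.111)(8.333) = -92.59.

-93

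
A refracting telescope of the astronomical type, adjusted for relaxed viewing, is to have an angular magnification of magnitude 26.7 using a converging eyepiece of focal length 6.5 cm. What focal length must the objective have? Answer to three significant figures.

174 cm

|M| = f_obj/|f_eye|, so f_obj = |M| x |f_eye| = 26.7 x 6.5 = 173.550 cm.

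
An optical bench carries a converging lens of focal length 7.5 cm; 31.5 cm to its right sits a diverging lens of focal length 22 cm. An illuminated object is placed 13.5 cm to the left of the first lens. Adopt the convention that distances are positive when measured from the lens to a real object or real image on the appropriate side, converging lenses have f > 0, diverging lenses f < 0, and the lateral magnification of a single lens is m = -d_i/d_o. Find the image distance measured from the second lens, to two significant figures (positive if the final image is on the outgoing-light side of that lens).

-8.8 cm

First lens: d_i1 = 1/(1/7.5 - 1/13.5) = 16.875 cm.
The intermediate image is 16.875 cm to the right of lens 1, so d_o2 = L - d_i1 = 31.5 - 16.875 = 14.625 cm.
Second lens: d_i2 = 1/(1/(-22) - 1/(14.625)) = -8.785 cm.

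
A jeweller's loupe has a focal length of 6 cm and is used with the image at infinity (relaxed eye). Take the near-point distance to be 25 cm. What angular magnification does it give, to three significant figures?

M = D/f = 25/6 = 4.167.

4.17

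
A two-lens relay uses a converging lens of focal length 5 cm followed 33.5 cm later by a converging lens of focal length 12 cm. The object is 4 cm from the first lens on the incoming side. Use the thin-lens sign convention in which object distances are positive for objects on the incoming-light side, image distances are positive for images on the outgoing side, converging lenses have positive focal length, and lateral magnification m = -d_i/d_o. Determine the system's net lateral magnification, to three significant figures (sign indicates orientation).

First lens: d_i1 = 1/(1/5 - 1/4) = -20.000 cm.
m_1 = -(-20.000)/4 = 5.0000.
With d_i1 < 0 the first image is virtual and lies on the object side; the object distance for lens 2 is d_o2 = 33.5 - (-20.000) = 53.500 cm.
Second lens: d_i2 = 1/(1/12 - 1/(53.500)) = 15.470 cm.
m_2 = -(15.470)/(53.500) = -0.2892.
Total m = m_1 x m_2 = (5.0000)(-0.2892) = -1.4458.

-1.45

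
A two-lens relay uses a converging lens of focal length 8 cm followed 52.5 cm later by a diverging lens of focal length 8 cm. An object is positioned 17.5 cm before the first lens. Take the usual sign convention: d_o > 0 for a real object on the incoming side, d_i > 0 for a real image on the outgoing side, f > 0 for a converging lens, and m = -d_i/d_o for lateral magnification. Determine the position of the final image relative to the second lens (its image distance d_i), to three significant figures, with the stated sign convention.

-6.60 cm

Applying the thin-lens equation to the first lens, 1/8 = 1/17.5 + 1/d_i1, which gives d_i1 = 14.737 cm.
That image sits 37.763 cm in front of the second lens, so d_o2 = 37.763 cm.
Applying the thin-lens equation again with f_2 = -8 cm and d_o2 = 37.763 cm gives d_i2 = -6.601 cm.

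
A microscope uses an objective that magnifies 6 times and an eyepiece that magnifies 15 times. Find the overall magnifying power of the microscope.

The overall magnification of a compound microscope is the product of the objective and eyepiece magnifications:
M = M_obj x M_eye = 6 x 15 = 90.

90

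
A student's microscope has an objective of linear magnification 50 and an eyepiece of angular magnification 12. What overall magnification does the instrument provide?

The overall magnification of a compound microscope is the product of the objective and eyepiece magnifications:
M = M_obj x M_eye = 50 x 12 = 600.

600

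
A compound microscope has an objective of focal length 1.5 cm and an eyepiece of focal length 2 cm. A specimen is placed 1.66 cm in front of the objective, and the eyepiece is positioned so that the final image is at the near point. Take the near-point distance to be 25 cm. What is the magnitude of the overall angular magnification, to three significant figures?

Objective: 1/d_i = 1/f_obj - 1/d_o = 1/1.5 - 1/1.66 = 0.06426 cm^-1, so d_i = 15.563 cm.
m_obj = -d_i/d_o = -15.563/1.66 = -9.375.
Eyepiece angular magnification (image at near point): M_eye = 1 + D/f_e = 1 + 25/2 = 13.500.
Overall M = m_obj x M_eye = (-9.375)(13.500) = -126.56.
|M| = 126.56.

127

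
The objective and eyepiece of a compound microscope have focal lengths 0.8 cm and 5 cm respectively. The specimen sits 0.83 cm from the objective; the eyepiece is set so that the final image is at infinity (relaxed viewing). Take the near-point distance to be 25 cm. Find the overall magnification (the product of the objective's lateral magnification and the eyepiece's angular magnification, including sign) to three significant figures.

-133

Objective: 1/d_i = 1/f_obj - 1/d_o = 1/0.8 - 1/0.83 = 0.04518 cm^-1, so d_i = 22.133 cm.
m_obj = -d_i/d_o = -22.133/0.83 = -26.667.
Eyepiece angular magnification (image at infinity): M_eye = D/f_e = 25/5 = 5.000.
Overall M = m_obj x M_eye = (-26.667)(5.000) = -133.33.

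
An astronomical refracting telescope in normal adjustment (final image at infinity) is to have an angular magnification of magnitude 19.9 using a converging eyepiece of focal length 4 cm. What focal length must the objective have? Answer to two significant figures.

80 cm

|M| = f_obj/|f_eye|, so f_obj = |M| x |f_eye| = 19.9 x 4 = 79.600 cm.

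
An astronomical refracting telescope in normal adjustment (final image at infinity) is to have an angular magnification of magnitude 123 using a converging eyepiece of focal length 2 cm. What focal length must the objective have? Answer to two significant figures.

|M| = f_obj/|f_eye|, so f_obj = |M| x |f_eye| = 123.0 x 2 = 246.000 cm.

250 cm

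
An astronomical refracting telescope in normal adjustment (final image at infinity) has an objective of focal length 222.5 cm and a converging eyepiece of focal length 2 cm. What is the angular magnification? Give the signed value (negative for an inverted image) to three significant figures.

M = -f_obj/f_eye = -222.5/(2) = -111.250.

-111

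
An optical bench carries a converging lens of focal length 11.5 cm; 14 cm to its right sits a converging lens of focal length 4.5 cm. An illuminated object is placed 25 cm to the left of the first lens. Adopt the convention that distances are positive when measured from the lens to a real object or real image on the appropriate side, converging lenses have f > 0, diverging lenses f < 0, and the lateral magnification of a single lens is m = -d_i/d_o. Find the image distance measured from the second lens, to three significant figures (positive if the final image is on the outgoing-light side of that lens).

Lens 1: 1/d_i1 = 1/f_1 - 1/d_o1 = 1/11.5 - 1/25 = 0.04696 cm^-1, so d_i1 = 21.296 cm.
Since 21.296 cm > 14 cm, the first image lies past the second lens and serves as a virtual object: d_o2 = L - d_i1 = -7.296 cm.
Lens 2: 1/d_i2 = 1/f_2 - 1/d_o2 = 1/4.5 - 1/(-7.296) = 0.35928 cm^-1, so d_i2 = 2.783 cm.

2.78 cm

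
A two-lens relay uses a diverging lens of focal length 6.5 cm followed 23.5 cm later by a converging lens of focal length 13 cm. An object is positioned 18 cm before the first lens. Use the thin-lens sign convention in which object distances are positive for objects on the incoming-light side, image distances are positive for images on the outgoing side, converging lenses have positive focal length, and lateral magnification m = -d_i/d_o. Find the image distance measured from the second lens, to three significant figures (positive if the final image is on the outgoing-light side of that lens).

24.1 cm

Lens 1: 1/d_i1 = 1/f_1 - 1/d_o1 = 1/(-6.5) - 1/18 = -0.20940 cm^-1, so d_i1 = -4.776 cm.
With d_i1 < 0 the first image is virtual and lies on the object side; the object distance for lens 2 is d_o2 = 23.5 - (-4.776) = 28.276 cm.
Lens 2: 1/d_i2 = 1/f_2 - 1/d_o2 = 1/13 - 1/(28.276) = 0.04156 cm^-1, so d_i2 = 24.063 cm.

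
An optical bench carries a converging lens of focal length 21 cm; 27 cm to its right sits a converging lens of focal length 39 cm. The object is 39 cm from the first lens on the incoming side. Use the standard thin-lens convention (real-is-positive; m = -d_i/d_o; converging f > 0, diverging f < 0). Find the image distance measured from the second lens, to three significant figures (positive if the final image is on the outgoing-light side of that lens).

Lens 1: 1/d_i1 = 1/f_1 - 1/d_o1 = 1/21 - 1/39 = 0.02198 cm^-1, so d_i1 = 45.500 cm.
Since 45.500 cm > 27 cm, the first image lies past the second lens and serves as a virtual object: d_o2 = L - d_i1 = -18.500 cm.
Lens 2: 1/d_i2 = 1/f_2 - 1/d_o2 = 1/39 - 1/(-18.500) = 0.07970 cm^-1, so d_i2 = 12.548 cm.

12.5 cm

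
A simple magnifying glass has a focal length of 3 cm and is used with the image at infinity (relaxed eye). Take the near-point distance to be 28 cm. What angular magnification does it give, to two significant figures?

9.3

M = D/f = 28/3 = 9.333.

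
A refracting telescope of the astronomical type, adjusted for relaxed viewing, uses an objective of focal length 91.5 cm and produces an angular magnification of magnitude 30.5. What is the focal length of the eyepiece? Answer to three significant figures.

3.00 cm

|M| = f_obj/f_eye, so f_eye = f_obj/|M| = 91.5/30.5 = 3.000 cm.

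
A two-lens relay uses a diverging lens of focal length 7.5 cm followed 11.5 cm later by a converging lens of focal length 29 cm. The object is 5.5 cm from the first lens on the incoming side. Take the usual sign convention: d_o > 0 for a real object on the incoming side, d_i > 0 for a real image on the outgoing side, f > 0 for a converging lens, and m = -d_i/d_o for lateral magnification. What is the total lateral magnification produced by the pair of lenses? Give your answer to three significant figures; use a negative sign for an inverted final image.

1.17

First lens: d_i1 = 1/(1/(-7.5) - 1/5.5) = -3.173 cm.
m_1 = -(-3.173)/5.5 = 0.5769.
With d_i1 < 0 the first image is virtual and lies on the object side; the object distance for lens 2 is d_o2 = 11.5 - (-3.173) = 14.673 cm.
Second lens: d_i2 = 1/(1/29 - 1/(14.673)) = -29.701 cm.
m_2 = -(-29.701)/(14.673) = 2.0242.
Total m = m_1 x m_2 = (0.5769)(2.0242) = 1.1678.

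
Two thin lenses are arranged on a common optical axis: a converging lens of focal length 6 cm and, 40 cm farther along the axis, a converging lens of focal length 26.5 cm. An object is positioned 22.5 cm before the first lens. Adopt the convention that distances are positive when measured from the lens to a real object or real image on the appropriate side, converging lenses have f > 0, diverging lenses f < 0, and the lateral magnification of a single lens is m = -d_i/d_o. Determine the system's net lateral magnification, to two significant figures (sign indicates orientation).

First lens: d_i1 = 1/(1/6 - 1/22.5) = 8.182 cm.
m_1 = -(8.182)/22.5 = -0.3636.
That image sits 31.818 cm in front of the second lens, so d_o2 = 31.818 cm.
Second lens: d_i2 = 1/(1/26.5 - 1/(31.818)) = 158.547 cm.
m_2 = -(158.547)/(31.818) = -4.9829.
The system's lateral magnification is m_1 m_2 = (-0.3636)(-4.9829) = 1.8120.

1.8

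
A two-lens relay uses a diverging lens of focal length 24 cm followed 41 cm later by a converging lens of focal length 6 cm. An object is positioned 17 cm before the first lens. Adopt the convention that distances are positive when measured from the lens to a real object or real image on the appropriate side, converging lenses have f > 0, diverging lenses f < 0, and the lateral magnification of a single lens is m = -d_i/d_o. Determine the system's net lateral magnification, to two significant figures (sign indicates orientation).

Lens 1: 1/d_i1 = 1/f_1 - 1/d_o1 = 1/(-24) - 1/17 = -0.10049 cm^-1, so d_i1 = -9.951 cm.
m_1 = -(-9.951)/17 = 0.5854.
The intermediate image is virtual, 9.951 cm to the left of lens 1, so d_o2 = L - d_i1 = 41 - (-9.951) = 50.951 cm.
Lens 2: 1/d_i2 = 1/f_2 - 1/d_o2 = 1/6 - 1/(50.951) = 0.14704 cm^-1, so d_i2 = 6.801 cm.
m_2 = -(6.801)/(50.951) = -0.1335.
Total m = m_1 x m_2 = (0.5854)(-0.1335) = -0.0781.

-0.078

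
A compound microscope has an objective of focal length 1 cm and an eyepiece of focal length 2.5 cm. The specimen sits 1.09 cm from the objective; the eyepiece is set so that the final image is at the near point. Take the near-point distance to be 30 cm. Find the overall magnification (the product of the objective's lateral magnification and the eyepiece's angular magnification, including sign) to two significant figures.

Objective: 1/d_i = 1/f_obj - 1/d_o = 1/1 - 1/1.09 = 0.08257 cm^-1, so d_i = 12.111 cm.
m_obj = -d_i/d_o = -12.111/1.09 = -11.111.
Eyepiece angular magnification (image at near point): M_eye = 1 + D/f_e = 1 + 30/2.5 = 13.000.
Overall M = m_obj x M_eye = (-11.111)(13.000) = -144.44.

-140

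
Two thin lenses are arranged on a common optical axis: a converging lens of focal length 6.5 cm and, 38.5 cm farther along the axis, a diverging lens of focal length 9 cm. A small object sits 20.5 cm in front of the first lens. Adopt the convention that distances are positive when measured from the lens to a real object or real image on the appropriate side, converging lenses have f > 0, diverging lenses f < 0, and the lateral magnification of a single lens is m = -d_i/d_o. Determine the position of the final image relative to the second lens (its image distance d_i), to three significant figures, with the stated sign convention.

First lens: d_i1 = 1/(1/6.5 - 1/20.5) = 9.518 cm.
Object distance for lens 2: d_o2 = 38.5 - 9.518 = 28.982 cm.
Second lens: d_i2 = 1/(1/(-9) - 1/(28.982)) = -6.867 cm.

-6.87 cm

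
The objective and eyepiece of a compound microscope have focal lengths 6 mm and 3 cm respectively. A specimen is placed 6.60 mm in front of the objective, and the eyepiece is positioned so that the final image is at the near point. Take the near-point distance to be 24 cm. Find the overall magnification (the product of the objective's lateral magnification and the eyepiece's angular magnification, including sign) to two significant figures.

Convert to cm: f_obj = 6 mm = 0.6 cm; d_o = 6.60 mm = 0.66 cm.
Objective: 1/d_i = 1/f_obj - 1/d_o = 1/0.6 - 1/0.66 = 0.15152 cm^-1, so d_i = 6.600 cm.
m_obj = -d_i/d_o = -6.600/0.66 = -10.000.
Eyepiece angular magnification (image at near point): M_eye = 1 + D/f_e = 1 + 24/3 = 9.000.
Overall M = m_obj x M_eye = (-10.000)(9.000) = -90.00.

-90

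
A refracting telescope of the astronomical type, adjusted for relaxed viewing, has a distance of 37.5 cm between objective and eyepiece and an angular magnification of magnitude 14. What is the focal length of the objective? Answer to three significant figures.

35.0 cm

In normal adjustment the tube length equals f_obj + f_eye and |M| = f_obj/f_eye.
So f_obj = 14 f_eye and 14 f_eye + f_eye = 37.5 cm, giving f_eye = 37.5/15 = 2.500 cm and f_obj = 35.000 cm.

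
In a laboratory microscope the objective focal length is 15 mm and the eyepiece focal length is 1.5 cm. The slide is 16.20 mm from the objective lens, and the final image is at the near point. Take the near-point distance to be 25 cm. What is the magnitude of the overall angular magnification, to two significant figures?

220

Convert to cm: f_obj = 15 mm = 1.5 cm; d_o = 16.20 mm = 1.62 cm.
Objective: 1/d_i = 1/f_obj - 1/d_o = 1/1.5 - 1/1.62 = 0.04938 cm^-1, so d_i = 20.250 cm.
m_obj = -d_i/d_o = -20.250/1.62 = -12.500.
Eyepiece angular magnification (image at near point): M_eye = 1 + D/f_e = 1 + 25/1.5 = 17.667.
Overall M = m_obj x M_eye = (-12.500)(17.667) = -220.83.
|M| = 220.83.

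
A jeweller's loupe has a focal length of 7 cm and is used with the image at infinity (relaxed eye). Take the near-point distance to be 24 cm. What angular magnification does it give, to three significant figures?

M = D/f = 24/7 = 3.429.

3.43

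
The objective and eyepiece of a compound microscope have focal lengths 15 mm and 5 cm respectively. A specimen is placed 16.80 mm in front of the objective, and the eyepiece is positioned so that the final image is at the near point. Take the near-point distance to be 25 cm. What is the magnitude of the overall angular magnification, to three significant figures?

Convert to cm: f_obj = 15 mm = 1.5 cm; d_o = 16.80 mm = 1.68 cm.
Objective: 1/d_i = 1/f_obj - 1/d_o = 1/1.5 - 1/1.68 = 0.07143 cm^-1, so d_i = 14.000 cm.
m_obj = -d_i/d_o = -14.000/1.68 = -8.333.
Eyepiece angular magnification (image at near point): M_eye = 1 + D/f_e = 1 + 25/5 = 6.000.
Overall M = m_obj x M_eye = (-8.333)(6.000) = -50.00.
|M| = 50.00.

50.0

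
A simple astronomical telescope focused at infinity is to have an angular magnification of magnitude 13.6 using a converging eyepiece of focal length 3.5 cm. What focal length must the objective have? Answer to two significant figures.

48 cm

|M| = f_obj/|f_eye|, so f_obj = |M| x |f_eye| = 13.6 x 3.5 = 47.600 cm.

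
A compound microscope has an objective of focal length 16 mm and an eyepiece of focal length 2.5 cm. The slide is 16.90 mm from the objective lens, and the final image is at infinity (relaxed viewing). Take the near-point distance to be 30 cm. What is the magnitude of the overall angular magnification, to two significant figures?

Convert to cm: f_obj = 16 mm = 1.6 cm; d_o = 16.90 mm = 1.69 cm.
Objective: 1/d_i = 1/f_obj - 1/d_o = 1/1.6 - 1/1.69 = 0.03328 cm^-1, so d_i = 30.044 cm.
m_obj = -d_i/d_o = -30.044/1.69 = -17.778.
Eyepiece angular magnification (image at infinity): M_eye = D/f_e = 30/2.5 = 12.000.
Overall M = m_obj x M_eye = (-17.778)(12.000) = -213.33.
|M| = 213.33.

210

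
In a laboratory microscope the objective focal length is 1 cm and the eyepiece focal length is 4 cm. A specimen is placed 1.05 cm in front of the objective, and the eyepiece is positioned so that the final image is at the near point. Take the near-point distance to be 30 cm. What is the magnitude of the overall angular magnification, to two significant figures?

170

Objective: 1/d_i = 1/f_obj - 1/d_o = 1/1 - 1/1.05 = 0.04762 cm^-1, so d_i = 21.000 cm.
m_obj = -d_i/d_o = -21.000/1.05 = -20.000.
Eyepiece angular magnification (image at near point): M_eye = 1 + D/f_e = 1 + 30/4 = 8.500.
Overall M = m_obj x M_eye = (-20.000)(8.500) = -170.00.
|M| = 170.00.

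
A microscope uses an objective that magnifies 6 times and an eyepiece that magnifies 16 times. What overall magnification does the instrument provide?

96

The overall magnification of a compound microscope is the product of the objective and eyepiece magnifications:
M = M_obj x M_eye = 6 x 16 = 96.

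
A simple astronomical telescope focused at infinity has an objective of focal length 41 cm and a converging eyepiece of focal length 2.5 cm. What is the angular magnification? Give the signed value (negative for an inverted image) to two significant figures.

M = -f_obj/f_eye = -41/(2.5) = -16.400.

-16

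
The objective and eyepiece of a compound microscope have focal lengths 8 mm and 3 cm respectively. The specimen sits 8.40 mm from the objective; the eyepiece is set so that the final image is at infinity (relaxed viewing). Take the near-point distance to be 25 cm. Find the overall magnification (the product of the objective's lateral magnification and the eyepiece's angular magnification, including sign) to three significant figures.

-167

Convert to cm: f_obj = 8 mm = 0.8 cm; d_o = 8.40 mm = 0.84 cm.
Objective: 1/d_i = 1/f_obj - 1/d_o = 1/0.8 - 1/0.84 = 0.05952 cm^-1, so d_i = 16.800 cm.
m_obj = -d_i/d_o = -16.800/0.84 = -20.000.
Eyepiece angular magnification (image at infinity): M_eye = D/f_e = 25/3 = 8.333.
Overall M = m_obj x M_eye = (-20.000)(8.333) = -166.67.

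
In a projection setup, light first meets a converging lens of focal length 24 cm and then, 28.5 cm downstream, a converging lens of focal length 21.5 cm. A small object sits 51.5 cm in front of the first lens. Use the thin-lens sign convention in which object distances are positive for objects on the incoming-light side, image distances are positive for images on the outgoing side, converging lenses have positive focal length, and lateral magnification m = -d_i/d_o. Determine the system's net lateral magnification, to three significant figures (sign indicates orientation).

First lens: d_i1 = 1/(1/24 - 1/51.5) = 44.945 cm.
m_1 = -(44.945)/51.5 = -0.8727.
Since 44.945 cm > 28.5 cm, the first image lies past the second lens and serves as a virtual object: d_o2 = L - d_i1 = -16.445 cm.
Second lens: d_i2 = 1/(1/21.5 - 1/(-16.445)) = 9.318 cm.
m_2 = -(9.318)/(-16.445) = 0.5666.
The system's lateral magnification is m_1 m_2 = (-0.8727)(0.5666) = -0.4945.

-0.494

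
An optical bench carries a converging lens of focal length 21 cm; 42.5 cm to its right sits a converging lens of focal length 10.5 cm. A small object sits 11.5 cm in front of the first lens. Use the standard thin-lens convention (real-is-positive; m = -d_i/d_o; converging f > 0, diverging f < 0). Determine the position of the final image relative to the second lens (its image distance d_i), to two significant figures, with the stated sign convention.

12 cm

Lens 1: 1/d_i1 = 1/f_1 - 1/d_o1 = 1/21 - 1/11.5 = -0.03934 cm^-1, so d_i1 = -25.421 cm.
The intermediate image is virtual, 25.421 cm to the left of lens 1, so d_o2 = L - d_i1 = 42.5 - (-25.421) = 67.921 cm.
Lens 2: 1/d_i2 = 1/f_2 - 1/d_o2 = 1/10.5 - 1/(67.921) = 0.08052 cm^-1, so d_i2 = 12.420 cm.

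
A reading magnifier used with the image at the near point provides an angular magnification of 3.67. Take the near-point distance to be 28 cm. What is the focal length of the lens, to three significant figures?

10.5 cm

For the image at the near point, M = 1 + D/f.
f = D/(M - 1) = 28/(3.67 - 1) = 10.487 cm.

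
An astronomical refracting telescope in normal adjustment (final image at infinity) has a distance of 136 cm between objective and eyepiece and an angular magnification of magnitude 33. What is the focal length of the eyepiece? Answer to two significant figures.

In normal adjustment the tube length equals f_obj + f_eye and |M| = f_obj/f_eye.
So f_obj = 33 f_eye and 33 f_eye + f_eye = 136 cm, giving f_eye = 136/34 = 4.000 cm and f_obj = 132.000 cm.

4.0 cm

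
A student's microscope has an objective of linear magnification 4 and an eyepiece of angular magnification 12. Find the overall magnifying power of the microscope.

48

The overall magnification of a compound microscope is the product of the objective and eyepiece magnifications:
M = M_obj x M_eye = 4 x 12 = 48.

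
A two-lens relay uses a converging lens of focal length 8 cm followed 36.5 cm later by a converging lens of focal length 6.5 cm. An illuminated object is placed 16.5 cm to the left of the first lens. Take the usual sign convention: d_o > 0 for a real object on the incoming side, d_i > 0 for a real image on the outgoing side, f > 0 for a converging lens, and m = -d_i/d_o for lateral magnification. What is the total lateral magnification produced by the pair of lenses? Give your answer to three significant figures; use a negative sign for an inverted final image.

0.423

First lens: d_i1 = 1/(1/8 - 1/16.5) = 15.529 cm.
m_1 = -(15.529)/16.5 = -0.9412.
Object distance for lens 2: d_o2 = 36.5 - 15.529 = 20.971 cm.
Second lens: d_i2 = 1/(1/6.5 - 1/(20.971)) = 9.420 cm.
m_2 = -(9.420)/(20.971) = -0.4492.
The system's lateral magnification is m_1 m_2 = (-0.9412)(-0.4492) = 0.4228.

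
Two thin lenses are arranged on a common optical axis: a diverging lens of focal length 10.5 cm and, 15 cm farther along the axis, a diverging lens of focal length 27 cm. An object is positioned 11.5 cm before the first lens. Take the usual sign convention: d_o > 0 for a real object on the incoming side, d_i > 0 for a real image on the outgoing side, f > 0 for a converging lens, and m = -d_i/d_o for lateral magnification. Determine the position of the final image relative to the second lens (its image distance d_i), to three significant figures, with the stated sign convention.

-11.6 cm

First lens: d_i1 = 1/(1/(-10.5) - 1/11.5) = -5.489 cm.
With d_i1 < 0 the first image is virtual and lies on the object side; the object distance for lens 2 is d_o2 = 15 - (-5.489) = 20.489 cm.
Second lens: d_i2 = 1/(1/(-27) - 1/(20.489)) = -11.649 cm.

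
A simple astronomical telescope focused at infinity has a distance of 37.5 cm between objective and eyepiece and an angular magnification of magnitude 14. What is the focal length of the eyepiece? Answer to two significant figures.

In normal adjustment the tube length equals f_obj + f_eye and |M| = f_obj/f_eye.
So f_obj = 14 f_eye and 14 f_eye + f_eye = 37.5 cm, giving f_eye = 37.5/15 = 2.500 cm and f_obj = 35.000 cm.

2.5 cm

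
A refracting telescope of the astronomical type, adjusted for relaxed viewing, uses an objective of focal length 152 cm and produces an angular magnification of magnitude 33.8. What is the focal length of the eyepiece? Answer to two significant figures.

4.5 cm

|M| = f_obj/f_eye, so f_eye = f_obj/|M| = 152/33.8 = 4.497 cm.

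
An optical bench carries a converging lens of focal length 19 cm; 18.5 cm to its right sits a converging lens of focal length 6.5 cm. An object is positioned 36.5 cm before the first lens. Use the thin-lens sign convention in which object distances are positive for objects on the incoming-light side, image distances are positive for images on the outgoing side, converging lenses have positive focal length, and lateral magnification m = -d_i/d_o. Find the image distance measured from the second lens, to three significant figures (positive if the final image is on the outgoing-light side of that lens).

4.97 cm

First lens: d_i1 = 1/(1/19 - 1/36.5) = 39.629 cm.
This image would form 39.629 cm past lens 1, i.e. 21.129 cm beyond lens 2, so it is a virtual object for lens 2: d_o2 = 18.5 - 39.629 = -21.129 cm.
Second lens: d_i2 = 1/(1/6.5 - 1/(-21.129)) = 4.971 cm.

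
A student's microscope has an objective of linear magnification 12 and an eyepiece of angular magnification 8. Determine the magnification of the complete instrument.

96

The overall magnification of a compound microscope is the product of the objective and eyepiece magnifications:
M = M_obj x M_eye = 12 x 8 = 96.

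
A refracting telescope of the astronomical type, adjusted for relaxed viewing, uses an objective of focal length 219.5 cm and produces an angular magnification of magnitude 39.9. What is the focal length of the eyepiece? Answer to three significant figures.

5.50 cm

|M| = f_obj/f_eye, so f_eye = f_obj/|M| = 219.5/39.9 = 5.501 cm.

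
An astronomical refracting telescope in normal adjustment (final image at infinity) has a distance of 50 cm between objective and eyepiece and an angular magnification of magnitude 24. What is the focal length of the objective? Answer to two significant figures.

48 cm

In normal adjustment the tube length equals f_obj + f_eye and |M| = f_obj/f_eye.
So f_obj = 24 f_eye and 24 f_eye + f_eye = 50 cm, giving f_eye = 50/25 = 2.000 cm and f_obj = 48.000 cm.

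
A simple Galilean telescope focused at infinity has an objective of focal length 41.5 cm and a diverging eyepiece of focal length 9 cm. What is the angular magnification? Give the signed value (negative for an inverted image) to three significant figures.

4.61

M = -f_obj/f_eye = -41.5/(-9) = 4.611.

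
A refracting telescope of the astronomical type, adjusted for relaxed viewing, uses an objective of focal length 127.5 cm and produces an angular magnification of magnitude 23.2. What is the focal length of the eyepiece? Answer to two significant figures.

5.5 cm

|M| = f_obj/f_eye, so f_eye = f_obj/|M| = 127.5/23.2 = 5.496 cm.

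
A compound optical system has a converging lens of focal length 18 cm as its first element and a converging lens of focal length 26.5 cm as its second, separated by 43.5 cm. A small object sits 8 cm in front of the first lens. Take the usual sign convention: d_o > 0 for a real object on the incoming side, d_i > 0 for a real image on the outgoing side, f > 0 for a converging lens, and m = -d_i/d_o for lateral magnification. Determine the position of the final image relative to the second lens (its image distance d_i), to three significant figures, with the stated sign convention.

48.9 cm

Applying the thin-lens equation to the first lens, 1/18 = 1/8 + 1/d_i1, which gives d_i1 = -14.400 cm.
With d_i1 < 0 the first image is virtual and lies on the object side; the object distance for lens 2 is d_o2 = 43.5 - (-14.400) = 57.900 cm.
Applying the thin-lens equation again with f_2 = 26.5 cm and d_o2 = 57.900 cm gives d_i2 = 48.865 cm.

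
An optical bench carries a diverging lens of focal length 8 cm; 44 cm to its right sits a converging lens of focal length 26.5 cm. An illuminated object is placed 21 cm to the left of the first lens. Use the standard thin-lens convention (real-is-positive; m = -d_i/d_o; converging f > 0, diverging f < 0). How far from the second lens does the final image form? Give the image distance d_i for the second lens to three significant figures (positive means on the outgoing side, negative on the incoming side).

56.6 cm

First lens: d_i1 = 1/(1/(-8) - 1/21) = -5.793 cm.
The intermediate image is virtual, 5.793 cm to the left of lens 1, so d_o2 = L - d_i1 = 44 - (-5.793) = 49.793 cm.
Second lens: d_i2 = 1/(1/26.5 - 1/(49.793)) = 56.648 cm.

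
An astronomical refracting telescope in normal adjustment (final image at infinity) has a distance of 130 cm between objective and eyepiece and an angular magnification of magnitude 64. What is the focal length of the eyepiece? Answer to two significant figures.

2.0 cm

In normal adjustment the tube length equals f_obj + f_eye and |M| = f_obj/f_eye.
So f_obj = 64 f_eye and 64 f_eye + f_eye = 130 cm, giving f_eye = 130/65 = 2.000 cm and f_obj = 128.000 cm.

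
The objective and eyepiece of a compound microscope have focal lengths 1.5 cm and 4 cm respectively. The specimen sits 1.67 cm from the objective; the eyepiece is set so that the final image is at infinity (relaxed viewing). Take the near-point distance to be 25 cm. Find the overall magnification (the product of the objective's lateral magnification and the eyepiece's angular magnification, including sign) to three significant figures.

Objective: 1/d_i = 1/f_obj - 1/d_o = 1/1.5 - 1/1.67 = 0.06786 cm^-1, so d_i = 14.735 cm.
m_obj = -d_i/d_o = -14.735/1.67 = -8.824.
Eyepiece angular magnification (image at infinity): M_eye = D/f_e = 25/4 = 6.250.
Overall M = m_obj x M_eye = (-8.824)(6.250) = -55.15.

-55.1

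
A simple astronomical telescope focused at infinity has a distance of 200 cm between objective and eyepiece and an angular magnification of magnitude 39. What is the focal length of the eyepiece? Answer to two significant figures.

5.0 cm

In normal adjustment the tube length equals f_obj + f_eye and |M| = f_obj/f_eye.
So f_obj = 39 f_eye and 39 f_eye + f_eye = 200 cm, giving f_eye = 200/40 = 5.000 cm and f_obj = 195.000 cm.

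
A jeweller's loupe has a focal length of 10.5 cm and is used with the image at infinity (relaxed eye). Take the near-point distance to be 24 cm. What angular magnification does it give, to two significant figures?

M = D/f = 24/10.5 = 2.286.

2.3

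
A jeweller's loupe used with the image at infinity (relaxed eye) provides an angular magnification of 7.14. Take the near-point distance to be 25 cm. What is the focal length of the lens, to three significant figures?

3.50 cm

For the image at infinity, M = D/f.
f = D/M = 25/7.14 = 3.501 cm.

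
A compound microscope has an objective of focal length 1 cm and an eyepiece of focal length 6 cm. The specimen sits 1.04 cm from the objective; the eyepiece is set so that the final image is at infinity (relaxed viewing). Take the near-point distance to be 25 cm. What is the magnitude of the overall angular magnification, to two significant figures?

Objective: 1/d_i = 1/f_obj - 1/d_o = 1/1 - 1/1.04 = 0.03846 cm^-1, so d_i = 26.000 cm.
m_obj = -d_i/d_o = -26.000/1.04 = -25.000.
Eyepiece angular magnification (image at infinity): M_eye = D/f_e = 25/6 = 4.167.
Overall M = m_obj x M_eye = (-25.000)(4.167) = -104.17.
|M| = 104.17.

100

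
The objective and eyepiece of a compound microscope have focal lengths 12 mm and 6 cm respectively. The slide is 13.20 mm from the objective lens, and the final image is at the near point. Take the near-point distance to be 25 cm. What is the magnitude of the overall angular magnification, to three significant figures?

Convert to cm: f_obj = 12 mm = 1.2 cm; d_o = 13.20 mm = 1.32 cm.
Objective: 1/d_i = 1/f_obj - 1/d_o = 1/1.2 - 1/1.32 = 0.07576 cm^-1, so d_i = 13.200 cm.
m_obj = -d_i/d_o = -13.200/1.32 = -10.000.
Eyepiece angular magnification (image at near point): M_eye = 1 + D/f_e = 1 + 25/6 = 5.167.
Overall M = m_obj x M_eye = (-10.000)(5.167) = -51.67.
|M| = 51.67.

51.7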